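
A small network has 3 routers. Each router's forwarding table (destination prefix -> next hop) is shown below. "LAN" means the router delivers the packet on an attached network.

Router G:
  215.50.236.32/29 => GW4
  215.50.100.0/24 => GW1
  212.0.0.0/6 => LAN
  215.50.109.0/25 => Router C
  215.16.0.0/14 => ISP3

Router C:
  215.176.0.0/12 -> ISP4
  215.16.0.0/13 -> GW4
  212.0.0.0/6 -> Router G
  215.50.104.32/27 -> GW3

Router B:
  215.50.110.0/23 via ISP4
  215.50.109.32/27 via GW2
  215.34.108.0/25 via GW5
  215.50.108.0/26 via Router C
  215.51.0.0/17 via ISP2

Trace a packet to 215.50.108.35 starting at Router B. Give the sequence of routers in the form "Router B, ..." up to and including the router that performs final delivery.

Router B, Router C, Router G

At Router B: longest match for 215.50.108.35 is 215.50.108.0/26 -> Router C
At Router C: longest match for 215.50.108.35 is 212.0.0.0/6 -> Router G
At Router G: longest match for 215.50.108.35 is 212.0.0.0/6 -> LAN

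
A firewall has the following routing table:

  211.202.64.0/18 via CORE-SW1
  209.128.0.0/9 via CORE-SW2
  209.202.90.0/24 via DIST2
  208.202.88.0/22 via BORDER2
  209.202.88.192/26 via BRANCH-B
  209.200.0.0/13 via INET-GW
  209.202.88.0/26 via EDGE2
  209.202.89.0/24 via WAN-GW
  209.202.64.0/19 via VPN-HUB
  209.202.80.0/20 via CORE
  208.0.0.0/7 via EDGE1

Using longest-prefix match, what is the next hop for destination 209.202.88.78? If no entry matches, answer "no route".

CORE

Routes whose prefix contains 209.202.88.78:
  208.0.0.0/7 (208.0.0.0 - 209.255.255.255) -> EDGE1
  209.128.0.0/9 (209.128.0.0 - 209.255.255.255) -> CORE-SW2
  209.200.0.0/13 (209.200.0.0 - 209.207.255.255) -> INET-GW
  209.202.64.0/19 (209.202.64.0 - 209.202.95.255) -> VPN-HUB
  209.202.80.0/20 (209.202.80.0 - 209.202.95.255) -> CORE
More-specific entries that do NOT match:
  209.202.88.192/26 (209.202.88.192 - 209.202.88.255) does not contain 209.202.88.78
  209.202.88.0/26 (209.202.88.0 - 209.202.88.63) does not contain 209.202.88.78
  209.202.90.0/24 (209.202.90.0 - 209.202.90.255) does not contain 209.202.88.78
  209.202.89.0/24 (209.202.89.0 - 209.202.89.255) does not contain 209.202.88.78
  208.202.88.0/22 (208.202.88.0 - 208.202.91.255) does not contain 209.202.88.78
Longest matching prefix is /20 -> next hop CORE.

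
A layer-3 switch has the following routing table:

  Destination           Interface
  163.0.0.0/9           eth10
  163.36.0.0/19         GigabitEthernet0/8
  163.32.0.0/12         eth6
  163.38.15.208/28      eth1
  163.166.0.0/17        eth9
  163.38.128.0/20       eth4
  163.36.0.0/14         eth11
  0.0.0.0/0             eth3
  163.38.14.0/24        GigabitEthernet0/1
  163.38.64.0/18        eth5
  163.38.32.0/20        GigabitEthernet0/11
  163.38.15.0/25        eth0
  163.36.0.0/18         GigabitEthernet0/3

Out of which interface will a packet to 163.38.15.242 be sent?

Routes whose prefix contains 163.38.15.242:
  0.0.0.0/0 (default, matches everything) -> eth3
  163.0.0.0/9 (163.0.0.0 - 163.127.255.255) -> eth10
  163.32.0.0/12 (163.32.0.0 - 163.47.255.255) -> eth6
  163.36.0.0/14 (163.36.0.0 - 163.39.255.255) -> eth11
More-specific entries that do NOT match:
  163.38.15.208/28 (163.38.15.208 - 163.38.15.223) does not contain 163.38.15.242
  163.38.15.0/25 (163.38.15.0 - 163.38.15.127) does not contain 163.38.15.242
  163.38.14.0/24 (163.38.14.0 - 163.38.14.255) does not contain 163.38.15.242
  163.38.128.0/20 (163.38.128.0 - 163.38.143.255) does not contain 163.38.15.242
  163.38.32.0/20 (163.38.32.0 - 163.38.47.255) does not contain 163.38.15.242
  163.36.0.0/19 (163.36.0.0 - 163.36.31.255) does not contain 163.38.15.242
  163.38.64.0/18 (163.38.64.0 - 163.38.127.255) does not contain 163.38.15.242
  163.36.0.0/18 (163.36.0.0 - 163.36.63.255) does not contain 163.38.15.242
  163.166.0.0/17 (163.166.0.0 - 163.166.127.255) does not contain 163.38.15.242
Longest matching prefix is /14 -> interface eth11.

eth11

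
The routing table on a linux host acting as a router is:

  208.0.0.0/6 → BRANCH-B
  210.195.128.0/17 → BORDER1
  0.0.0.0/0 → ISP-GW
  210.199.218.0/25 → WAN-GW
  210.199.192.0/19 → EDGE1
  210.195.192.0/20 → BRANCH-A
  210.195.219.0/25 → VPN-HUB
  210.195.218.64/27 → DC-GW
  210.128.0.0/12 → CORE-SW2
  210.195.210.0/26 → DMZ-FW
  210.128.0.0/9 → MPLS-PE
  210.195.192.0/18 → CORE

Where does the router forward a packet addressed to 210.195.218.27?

Routes whose prefix contains 210.195.218.27:
  0.0.0.0/0 (default, matches everything) -> ISP-GW
  208.0.0.0/6 (208.0.0.0 - 211.255.255.255) -> BRANCH-B
  210.128.0.0/9 (210.128.0.0 - 210.255.255.255) -> MPLS-PE
  210.195.128.0/17 (210.195.128.0 - 210.195.255.255) -> BORDER1
  210.195.192.0/18 (210.195.192.0 - 210.195.255.255) -> CORE
More-specific entries that do NOT match:
  210.195.218.64/27 (210.195.218.64 - 210.195.218.95) does not contain 210.195.218.27
  210.195.210.0/26 (210.195.210.0 - 210.195.210.63) does not contain 210.195.218.27
  210.199.218.0/25 (210.199.218.0 - 210.199.218.127) does not contain 210.195.218.27
  210.195.219.0/25 (210.195.219.0 - 210.195.219.127) does not contain 210.195.218.27
  210.195.192.0/20 (210.195.192.0 - 210.195.207.255) does not contain 210.195.218.27
  210.199.192.0/19 (210.199.192.0 - 210.199.223.255) does not contain 210.195.218.27
Longest matching prefix is /18 -> next hop CORE.

CORE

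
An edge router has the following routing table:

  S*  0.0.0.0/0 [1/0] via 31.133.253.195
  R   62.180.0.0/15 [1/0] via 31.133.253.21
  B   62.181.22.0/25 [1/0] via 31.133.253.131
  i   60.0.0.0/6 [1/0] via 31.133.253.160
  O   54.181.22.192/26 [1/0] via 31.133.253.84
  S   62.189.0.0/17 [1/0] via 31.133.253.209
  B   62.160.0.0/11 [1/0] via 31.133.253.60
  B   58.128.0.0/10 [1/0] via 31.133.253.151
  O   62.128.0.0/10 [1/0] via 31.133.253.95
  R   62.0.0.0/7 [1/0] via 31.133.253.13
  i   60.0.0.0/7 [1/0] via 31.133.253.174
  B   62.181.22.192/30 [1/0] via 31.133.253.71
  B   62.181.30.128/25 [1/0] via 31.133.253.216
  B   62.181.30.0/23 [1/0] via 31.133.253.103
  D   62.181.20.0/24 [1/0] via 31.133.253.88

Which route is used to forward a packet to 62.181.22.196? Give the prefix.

62.180.0.0/15

Entries matching 62.181.22.196:
  0.0.0.0/0 (default, matches everything)
  60.0.0.0/6 (60.0.0.0 - 63.255.255.255)
  62.0.0.0/7 (62.0.0.0 - 63.255.255.255)
  62.128.0.0/10 (62.128.0.0 - 62.191.255.255)
  62.160.0.0/11 (62.160.0.0 - 62.191.255.255)
  62.180.0.0/15 (62.180.0.0 - 62.181.255.255)
Most specific is 62.180.0.0/15.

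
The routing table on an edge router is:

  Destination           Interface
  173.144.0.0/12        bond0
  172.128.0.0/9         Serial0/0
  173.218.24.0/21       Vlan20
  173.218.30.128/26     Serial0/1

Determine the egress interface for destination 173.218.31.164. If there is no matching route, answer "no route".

Routes whose prefix contains 173.218.31.164:
  173.218.24.0/21 (173.218.24.0 - 173.218.31.255) -> Vlan20
More-specific entries that do NOT match:
  173.218.30.128/26 (173.218.30.128 - 173.218.30.191) does not contain 173.218.31.164
Longest matching prefix is /21 -> interface Vlan20.

Vlan20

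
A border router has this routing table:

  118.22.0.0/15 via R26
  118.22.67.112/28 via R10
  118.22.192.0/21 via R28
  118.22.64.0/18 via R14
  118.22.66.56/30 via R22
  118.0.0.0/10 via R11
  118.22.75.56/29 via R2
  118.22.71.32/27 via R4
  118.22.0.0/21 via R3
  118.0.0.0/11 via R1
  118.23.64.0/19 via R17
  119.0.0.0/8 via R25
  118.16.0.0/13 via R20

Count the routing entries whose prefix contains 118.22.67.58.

5

Prefixes containing 118.22.67.58:
  118.0.0.0/10 (118.0.0.0 - 118.63.255.255)
  118.0.0.0/11 (118.0.0.0 - 118.31.255.255)
  118.16.0.0/13 (118.16.0.0 - 118.23.255.255)
  118.22.0.0/15 (118.22.0.0 - 118.23.255.255)
  118.22.64.0/18 (118.22.64.0 - 118.22.127.255)
Total matching entries: 5.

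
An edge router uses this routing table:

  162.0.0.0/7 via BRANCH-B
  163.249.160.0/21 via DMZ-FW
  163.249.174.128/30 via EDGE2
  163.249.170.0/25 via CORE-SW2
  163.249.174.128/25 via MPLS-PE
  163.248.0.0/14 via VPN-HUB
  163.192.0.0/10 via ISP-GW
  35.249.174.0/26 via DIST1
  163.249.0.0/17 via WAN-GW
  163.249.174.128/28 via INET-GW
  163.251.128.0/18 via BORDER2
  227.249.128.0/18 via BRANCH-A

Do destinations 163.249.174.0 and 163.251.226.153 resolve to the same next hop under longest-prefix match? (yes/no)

yes

163.249.174.0: longest match 163.248.0.0/14 -> VPN-HUB
163.251.226.153: longest match 163.248.0.0/14 -> VPN-HUB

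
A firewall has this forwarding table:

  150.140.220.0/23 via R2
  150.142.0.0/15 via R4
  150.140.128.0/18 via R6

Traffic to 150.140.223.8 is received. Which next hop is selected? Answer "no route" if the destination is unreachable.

no route

No entry's prefix contains 150.140.223.8; there is no default route.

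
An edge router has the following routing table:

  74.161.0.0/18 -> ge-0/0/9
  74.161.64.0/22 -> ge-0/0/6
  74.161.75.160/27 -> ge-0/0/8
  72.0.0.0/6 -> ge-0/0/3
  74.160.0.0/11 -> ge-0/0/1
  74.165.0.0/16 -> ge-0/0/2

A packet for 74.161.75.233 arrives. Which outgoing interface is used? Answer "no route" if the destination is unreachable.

ge-0/0/1

Routes whose prefix contains 74.161.75.233:
  72.0.0.0/6 (72.0.0.0 - 75.255.255.255) -> ge-0/0/3
  74.160.0.0/11 (74.160.0.0 - 74.191.255.255) -> ge-0/0/1
More-specific entries that do NOT match:
  74.161.75.160/27 (74.161.75.160 - 74.161.75.191) does not contain 74.161.75.233
  74.161.64.0/22 (74.161.64.0 - 74.161.67.255) does not contain 74.161.75.233
  74.161.0.0/18 (74.161.0.0 - 74.161.63.255) does not contain 74.161.75.233
  74.165.0.0/16 (74.165.0.0 - 74.165.255.255) does not contain 74.161.75.233
Longest matching prefix is /11 -> interface ge-0/0/1.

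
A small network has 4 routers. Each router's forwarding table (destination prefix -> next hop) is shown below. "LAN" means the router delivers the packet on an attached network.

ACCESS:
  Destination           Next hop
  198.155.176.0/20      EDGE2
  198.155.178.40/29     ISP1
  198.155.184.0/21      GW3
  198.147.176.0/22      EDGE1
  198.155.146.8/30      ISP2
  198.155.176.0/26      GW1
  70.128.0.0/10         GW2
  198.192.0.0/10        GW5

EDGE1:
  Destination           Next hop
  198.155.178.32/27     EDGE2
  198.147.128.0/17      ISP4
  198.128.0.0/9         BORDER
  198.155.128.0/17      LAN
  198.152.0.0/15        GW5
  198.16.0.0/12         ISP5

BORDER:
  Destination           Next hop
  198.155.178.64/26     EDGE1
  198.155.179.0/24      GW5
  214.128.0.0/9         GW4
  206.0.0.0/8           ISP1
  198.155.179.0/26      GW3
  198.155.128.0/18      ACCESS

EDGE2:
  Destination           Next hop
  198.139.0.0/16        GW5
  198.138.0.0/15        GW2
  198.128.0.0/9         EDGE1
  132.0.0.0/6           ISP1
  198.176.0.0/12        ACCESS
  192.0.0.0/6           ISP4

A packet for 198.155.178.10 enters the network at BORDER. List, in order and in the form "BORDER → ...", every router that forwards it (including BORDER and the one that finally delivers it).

At BORDER: longest match for 198.155.178.10 is 198.155.128.0/18 -> ACCESS
At ACCESS: longest match for 198.155.178.10 is 198.155.176.0/20 -> EDGE2
At EDGE2: longest match for 198.155.178.10 is 198.128.0.0/9 -> EDGE1
At EDGE1: longest match for 198.155.178.10 is 198.155.128.0/17 -> LAN

BORDER → ACCESS → EDGE2 → EDGE1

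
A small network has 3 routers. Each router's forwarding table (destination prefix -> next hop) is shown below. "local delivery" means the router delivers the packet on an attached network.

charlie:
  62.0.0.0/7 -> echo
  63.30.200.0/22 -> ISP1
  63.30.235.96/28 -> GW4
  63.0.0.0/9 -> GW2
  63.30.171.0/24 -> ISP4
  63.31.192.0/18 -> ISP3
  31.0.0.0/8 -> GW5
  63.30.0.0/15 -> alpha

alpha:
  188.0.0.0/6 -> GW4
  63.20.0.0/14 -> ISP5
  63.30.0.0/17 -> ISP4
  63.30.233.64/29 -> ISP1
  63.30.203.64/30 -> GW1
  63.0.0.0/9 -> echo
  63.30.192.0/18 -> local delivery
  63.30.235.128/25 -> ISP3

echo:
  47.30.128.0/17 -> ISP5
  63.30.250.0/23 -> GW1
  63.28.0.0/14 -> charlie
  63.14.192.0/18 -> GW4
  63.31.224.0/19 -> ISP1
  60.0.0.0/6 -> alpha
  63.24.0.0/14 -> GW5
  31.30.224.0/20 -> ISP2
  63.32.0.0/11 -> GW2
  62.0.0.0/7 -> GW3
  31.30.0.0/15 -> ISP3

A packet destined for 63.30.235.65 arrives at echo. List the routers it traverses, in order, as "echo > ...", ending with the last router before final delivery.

echo > charlie > alpha

At echo: longest match for 63.30.235.65 is 63.28.0.0/14 -> charlie
At charlie: longest match for 63.30.235.65 is 63.30.0.0/15 -> alpha
At alpha: longest match for 63.30.235.65 is 63.30.192.0/18 -> local delivery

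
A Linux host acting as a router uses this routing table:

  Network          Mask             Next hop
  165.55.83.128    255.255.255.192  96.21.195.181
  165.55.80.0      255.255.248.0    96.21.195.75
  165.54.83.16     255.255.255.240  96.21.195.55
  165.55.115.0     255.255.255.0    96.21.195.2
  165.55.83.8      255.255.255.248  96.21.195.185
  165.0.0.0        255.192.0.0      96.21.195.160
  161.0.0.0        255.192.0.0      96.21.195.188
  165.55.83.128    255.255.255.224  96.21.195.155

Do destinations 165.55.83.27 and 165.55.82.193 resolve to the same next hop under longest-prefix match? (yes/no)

165.55.83.27: longest match 165.55.80.0/21 -> 96.21.195.75
165.55.82.193: longest match 165.55.80.0/21 -> 96.21.195.75

yes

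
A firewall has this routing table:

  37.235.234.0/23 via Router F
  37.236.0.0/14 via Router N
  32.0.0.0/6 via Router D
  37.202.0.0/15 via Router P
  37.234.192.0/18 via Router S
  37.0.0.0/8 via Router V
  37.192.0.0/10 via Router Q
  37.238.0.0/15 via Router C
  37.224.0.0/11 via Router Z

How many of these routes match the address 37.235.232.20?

Prefixes containing 37.235.232.20:
  37.0.0.0/8 (37.0.0.0 - 37.255.255.255)
  37.192.0.0/10 (37.192.0.0 - 37.255.255.255)
  37.224.0.0/11 (37.224.0.0 - 37.255.255.255)
Total matching entries: 3.

3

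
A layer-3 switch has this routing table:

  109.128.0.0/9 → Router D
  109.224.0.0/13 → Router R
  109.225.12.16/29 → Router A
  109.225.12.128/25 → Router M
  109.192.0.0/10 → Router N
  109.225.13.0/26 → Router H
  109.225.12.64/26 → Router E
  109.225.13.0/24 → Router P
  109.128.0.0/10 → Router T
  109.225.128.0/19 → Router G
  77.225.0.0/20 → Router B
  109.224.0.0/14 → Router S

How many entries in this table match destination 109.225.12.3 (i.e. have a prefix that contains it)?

4

Prefixes containing 109.225.12.3:
  109.128.0.0/9 (109.128.0.0 - 109.255.255.255)
  109.192.0.0/10 (109.192.0.0 - 109.255.255.255)
  109.224.0.0/13 (109.224.0.0 - 109.231.255.255)
  109.224.0.0/14 (109.224.0.0 - 109.227.255.255)
Total matching entries: 4.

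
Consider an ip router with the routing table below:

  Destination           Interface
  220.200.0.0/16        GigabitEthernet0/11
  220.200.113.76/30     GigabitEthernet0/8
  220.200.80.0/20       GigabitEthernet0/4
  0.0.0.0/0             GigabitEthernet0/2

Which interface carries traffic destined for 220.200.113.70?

Routes whose prefix contains 220.200.113.70:
  0.0.0.0/0 (default, matches everything) -> GigabitEthernet0/2
  220.200.0.0/16 (220.200.0.0 - 220.200.255.255) -> GigabitEthernet0/11
More-specific entries that do NOT match:
  220.200.113.76/30 (220.200.113.76 - 220.200.113.79) does not contain 220.200.113.70
  220.200.80.0/20 (220.200.80.0 - 220.200.95.255) does not contain 220.200.113.70
Longest matching prefix is /16 -> interface GigabitEthernet0/11.

GigabitEthernet0/11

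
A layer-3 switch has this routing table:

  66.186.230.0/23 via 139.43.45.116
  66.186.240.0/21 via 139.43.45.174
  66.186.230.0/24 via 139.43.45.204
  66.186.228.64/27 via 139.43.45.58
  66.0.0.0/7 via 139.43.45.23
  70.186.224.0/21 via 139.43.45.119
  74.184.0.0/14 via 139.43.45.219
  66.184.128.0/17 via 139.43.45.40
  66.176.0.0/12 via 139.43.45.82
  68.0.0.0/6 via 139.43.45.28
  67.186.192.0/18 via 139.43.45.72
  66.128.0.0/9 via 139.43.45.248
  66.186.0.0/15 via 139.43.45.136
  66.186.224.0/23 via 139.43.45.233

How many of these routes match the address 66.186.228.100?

Prefixes containing 66.186.228.100:
  66.0.0.0/7 (66.0.0.0 - 67.255.255.255)
  66.128.0.0/9 (66.128.0.0 - 66.255.255.255)
  66.176.0.0/12 (66.176.0.0 - 66.191.255.255)
  66.186.0.0/15 (66.186.0.0 - 66.187.255.255)
Total matching entries: 4.

4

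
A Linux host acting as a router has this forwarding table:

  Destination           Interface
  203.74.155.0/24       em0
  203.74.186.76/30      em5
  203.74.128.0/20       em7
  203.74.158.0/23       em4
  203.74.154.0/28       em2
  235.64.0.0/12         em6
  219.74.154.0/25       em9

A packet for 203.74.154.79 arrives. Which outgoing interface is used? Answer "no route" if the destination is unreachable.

no route

No entry's prefix contains 203.74.154.79; there is no default route.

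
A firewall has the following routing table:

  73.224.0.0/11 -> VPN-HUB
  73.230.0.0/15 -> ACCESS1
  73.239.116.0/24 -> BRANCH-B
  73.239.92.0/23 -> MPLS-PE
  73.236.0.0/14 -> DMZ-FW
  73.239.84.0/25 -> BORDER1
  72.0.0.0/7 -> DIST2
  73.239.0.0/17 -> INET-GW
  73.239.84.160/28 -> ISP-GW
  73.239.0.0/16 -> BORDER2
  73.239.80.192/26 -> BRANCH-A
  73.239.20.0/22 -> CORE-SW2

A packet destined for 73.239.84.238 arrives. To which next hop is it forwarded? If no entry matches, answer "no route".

Routes whose prefix contains 73.239.84.238:
  72.0.0.0/7 (72.0.0.0 - 73.255.255.255) -> DIST2
  73.224.0.0/11 (73.224.0.0 - 73.255.255.255) -> VPN-HUB
  73.236.0.0/14 (73.236.0.0 - 73.239.255.255) -> DMZ-FW
  73.239.0.0/16 (73.239.0.0 - 73.239.255.255) -> BORDER2
  73.239.0.0/17 (73.239.0.0 - 73.239.127.255) -> INET-GW
More-specific entries that do NOT match:
  73.239.84.160/28 (73.239.84.160 - 73.239.84.175) does not contain 73.239.84.238
  73.239.80.192/26 (73.239.80.192 - 73.239.80.255) does not contain 73.239.84.238
  73.239.84.0/25 (73.239.84.0 - 73.239.84.127) does not contain 73.239.84.238
  73.239.116.0/24 (73.239.116.0 - 73.239.116.255) does not contain 73.239.84.238
  73.239.92.0/23 (73.239.92.0 - 73.239.93.255) does not contain 73.239.84.238
  73.239.20.0/22 (73.239.20.0 - 73.239.23.255) does not contain 73.239.84.238
Longest matching prefix is /17 -> next hop INET-GW.

INET-GW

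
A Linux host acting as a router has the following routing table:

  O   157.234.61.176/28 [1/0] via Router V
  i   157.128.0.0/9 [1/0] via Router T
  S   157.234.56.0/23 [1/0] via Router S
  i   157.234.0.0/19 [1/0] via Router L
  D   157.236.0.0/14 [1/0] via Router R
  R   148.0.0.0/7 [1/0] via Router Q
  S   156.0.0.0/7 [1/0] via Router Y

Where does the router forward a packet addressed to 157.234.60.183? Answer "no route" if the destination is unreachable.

Routes whose prefix contains 157.234.60.183:
  156.0.0.0/7 (156.0.0.0 - 157.255.255.255) -> Router Y
  157.128.0.0/9 (157.128.0.0 - 157.255.255.255) -> Router T
More-specific entries that do NOT match:
  157.234.61.176/28 (157.234.61.176 - 157.234.61.191) does not contain 157.234.60.183
  157.234.56.0/23 (157.234.56.0 - 157.234.57.255) does not contain 157.234.60.183
  157.234.0.0/19 (157.234.0.0 - 157.234.31.255) does not contain 157.234.60.183
  157.236.0.0/14 (157.236.0.0 - 157.239.255.255) does not contain 157.234.60.183
Longest matching prefix is /9 -> next hop Router T.

Router T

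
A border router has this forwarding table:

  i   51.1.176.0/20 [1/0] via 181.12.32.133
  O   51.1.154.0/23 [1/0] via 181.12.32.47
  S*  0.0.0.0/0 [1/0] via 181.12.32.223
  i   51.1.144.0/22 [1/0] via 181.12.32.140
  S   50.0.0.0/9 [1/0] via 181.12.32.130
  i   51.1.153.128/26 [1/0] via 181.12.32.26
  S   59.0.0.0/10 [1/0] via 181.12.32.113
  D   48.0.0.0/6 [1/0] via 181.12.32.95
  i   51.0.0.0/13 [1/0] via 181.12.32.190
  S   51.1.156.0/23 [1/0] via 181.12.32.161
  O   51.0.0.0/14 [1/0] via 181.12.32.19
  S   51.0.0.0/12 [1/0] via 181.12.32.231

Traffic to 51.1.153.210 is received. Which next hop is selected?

Routes whose prefix contains 51.1.153.210:
  0.0.0.0/0 (default, matches everything) -> 181.12.32.223
  48.0.0.0/6 (48.0.0.0 - 51.255.255.255) -> 181.12.32.95
  51.0.0.0/12 (51.0.0.0 - 51.15.255.255) -> 181.12.32.231
  51.0.0.0/13 (51.0.0.0 - 51.7.255.255) -> 181.12.32.190
  51.0.0.0/14 (51.0.0.0 - 51.3.255.255) -> 181.12.32.19
More-specific entries that do NOT match:
  51.1.153.128/26 (51.1.153.128 - 51.1.153.191) does not contain 51.1.153.210
  51.1.154.0/23 (51.1.154.0 - 51.1.155.255) does not contain 51.1.153.210
  51.1.156.0/23 (51.1.156.0 - 51.1.157.255) does not contain 51.1.153.210
  51.1.144.0/22 (51.1.144.0 - 51.1.147.255) does not contain 51.1.153.210
  51.1.176.0/20 (51.1.176.0 - 51.1.191.255) does not contain 51.1.153.210
Longest matching prefix is /14 -> next hop 181.12.32.19.

181.12.32.19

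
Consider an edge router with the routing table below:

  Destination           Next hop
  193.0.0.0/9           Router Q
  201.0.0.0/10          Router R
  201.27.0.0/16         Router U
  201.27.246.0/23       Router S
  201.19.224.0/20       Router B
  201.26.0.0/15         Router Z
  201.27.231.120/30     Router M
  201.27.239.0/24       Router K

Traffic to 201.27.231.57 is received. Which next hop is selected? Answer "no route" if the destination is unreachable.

Router U

Routes whose prefix contains 201.27.231.57:
  201.0.0.0/10 (201.0.0.0 - 201.63.255.255) -> Router R
  201.26.0.0/15 (201.26.0.0 - 201.27.255.255) -> Router Z
  201.27.0.0/16 (201.27.0.0 - 201.27.255.255) -> Router U
More-specific entries that do NOT match:
  201.27.231.120/30 (201.27.231.120 - 201.27.231.123) does not contain 201.27.231.57
  201.27.239.0/24 (201.27.239.0 - 201.27.239.255) does not contain 201.27.231.57
  201.27.246.0/23 (201.27.246.0 - 201.27.247.255) does not contain 201.27.231.57
  201.19.224.0/20 (201.19.224.0 - 201.19.239.255) does not contain 201.27.231.57
Longest matching prefix is /16 -> next hop Router U.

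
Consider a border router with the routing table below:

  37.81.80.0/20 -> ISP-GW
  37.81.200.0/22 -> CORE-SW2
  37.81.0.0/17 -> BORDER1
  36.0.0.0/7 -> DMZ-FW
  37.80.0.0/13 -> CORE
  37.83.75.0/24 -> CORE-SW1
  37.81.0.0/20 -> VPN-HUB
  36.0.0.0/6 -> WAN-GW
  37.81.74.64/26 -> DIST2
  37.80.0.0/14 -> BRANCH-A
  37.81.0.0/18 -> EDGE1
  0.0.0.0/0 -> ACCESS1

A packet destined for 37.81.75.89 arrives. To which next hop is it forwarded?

Routes whose prefix contains 37.81.75.89:
  0.0.0.0/0 (default, matches everything) -> ACCESS1
  36.0.0.0/6 (36.0.0.0 - 39.255.255.255) -> WAN-GW
  36.0.0.0/7 (36.0.0.0 - 37.255.255.255) -> DMZ-FW
  37.80.0.0/13 (37.80.0.0 - 37.87.255.255) -> CORE
  37.80.0.0/14 (37.80.0.0 - 37.83.255.255) -> BRANCH-A
  37.81.0.0/17 (37.81.0.0 - 37.81.127.255) -> BORDER1
More-specific entries that do NOT match:
  37.81.74.64/26 (37.81.74.64 - 37.81.74.127) does not contain 37.81.75.89
  37.83.75.0/24 (37.83.75.0 - 37.83.75.255) does not contain 37.81.75.89
  37.81.200.0/22 (37.81.200.0 - 37.81.203.255) does not contain 37.81.75.89
  37.81.80.0/20 (37.81.80.0 - 37.81.95.255) does not contain 37.81.75.89
  37.81.0.0/20 (37.81.0.0 - 37.81.15.255) does not contain 37.81.75.89
  37.81.0.0/18 (37.81.0.0 - 37.81.63.255) does not contain 37.81.75.89
Longest matching prefix is /17 -> next hop BORDER1.

BORDER1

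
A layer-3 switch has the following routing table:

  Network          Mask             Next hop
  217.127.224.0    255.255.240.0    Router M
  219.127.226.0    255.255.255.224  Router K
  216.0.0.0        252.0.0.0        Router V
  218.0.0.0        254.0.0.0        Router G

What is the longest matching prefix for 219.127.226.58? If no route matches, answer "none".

218.0.0.0/7

Entries matching 219.127.226.58:
  216.0.0.0/6 (216.0.0.0 - 219.255.255.255)
  218.0.0.0/7 (218.0.0.0 - 219.255.255.255)
Most specific is 218.0.0.0/7.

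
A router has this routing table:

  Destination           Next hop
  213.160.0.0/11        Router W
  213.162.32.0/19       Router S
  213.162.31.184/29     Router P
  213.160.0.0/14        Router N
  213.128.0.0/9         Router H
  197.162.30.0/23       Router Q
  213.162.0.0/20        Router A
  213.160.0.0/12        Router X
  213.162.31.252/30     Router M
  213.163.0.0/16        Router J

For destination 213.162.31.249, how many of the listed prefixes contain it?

Prefixes containing 213.162.31.249:
  213.128.0.0/9 (213.128.0.0 - 213.255.255.255)
  213.160.0.0/11 (213.160.0.0 - 213.191.255.255)
  213.160.0.0/12 (213.160.0.0 - 213.175.255.255)
  213.160.0.0/14 (213.160.0.0 - 213.163.255.255)
Total matching entries: 4.

4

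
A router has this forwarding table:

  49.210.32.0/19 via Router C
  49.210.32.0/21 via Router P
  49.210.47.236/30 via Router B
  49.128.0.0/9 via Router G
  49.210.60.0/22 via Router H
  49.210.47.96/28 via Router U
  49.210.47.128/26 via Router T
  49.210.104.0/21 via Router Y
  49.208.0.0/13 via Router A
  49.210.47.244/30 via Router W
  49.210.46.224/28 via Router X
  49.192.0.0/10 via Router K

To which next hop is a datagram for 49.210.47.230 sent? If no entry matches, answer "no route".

Router C

Routes whose prefix contains 49.210.47.230:
  49.128.0.0/9 (49.128.0.0 - 49.255.255.255) -> Router G
  49.192.0.0/10 (49.192.0.0 - 49.255.255.255) -> Router K
  49.208.0.0/13 (49.208.0.0 - 49.215.255.255) -> Router A
  49.210.32.0/19 (49.210.32.0 - 49.210.63.255) -> Router C
More-specific entries that do NOT match:
  49.210.47.236/30 (49.210.47.236 - 49.210.47.239) does not contain 49.210.47.230
  49.210.47.244/30 (49.210.47.244 - 49.210.47.247) does not contain 49.210.47.230
  49.210.47.96/28 (49.210.47.96 - 49.210.47.111) does not contain 49.210.47.230
  49.210.46.224/28 (49.210.46.224 - 49.210.46.239) does not contain 49.210.47.230
  49.210.47.128/26 (49.210.47.128 - 49.210.47.191) does not contain 49.210.47.230
  49.210.60.0/22 (49.210.60.0 - 49.210.63.255) does not contain 49.210.47.230
  49.210.32.0/21 (49.210.32.0 - 49.210.39.255) does not contain 49.210.47.230
  49.210.104.0/21 (49.210.104.0 - 49.210.111.255) does not contain 49.210.47.230
Longest matching prefix is /19 -> next hop Router C.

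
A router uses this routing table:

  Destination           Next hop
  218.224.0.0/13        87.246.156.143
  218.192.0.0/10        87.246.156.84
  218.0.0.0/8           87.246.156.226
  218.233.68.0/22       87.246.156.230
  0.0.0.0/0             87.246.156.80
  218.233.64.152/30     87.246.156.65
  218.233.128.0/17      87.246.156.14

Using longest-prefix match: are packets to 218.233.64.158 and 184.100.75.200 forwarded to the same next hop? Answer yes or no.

218.233.64.158: longest match 218.192.0.0/10 -> 87.246.156.84
184.100.75.200: longest match 0.0.0.0/0 -> 87.246.156.80

no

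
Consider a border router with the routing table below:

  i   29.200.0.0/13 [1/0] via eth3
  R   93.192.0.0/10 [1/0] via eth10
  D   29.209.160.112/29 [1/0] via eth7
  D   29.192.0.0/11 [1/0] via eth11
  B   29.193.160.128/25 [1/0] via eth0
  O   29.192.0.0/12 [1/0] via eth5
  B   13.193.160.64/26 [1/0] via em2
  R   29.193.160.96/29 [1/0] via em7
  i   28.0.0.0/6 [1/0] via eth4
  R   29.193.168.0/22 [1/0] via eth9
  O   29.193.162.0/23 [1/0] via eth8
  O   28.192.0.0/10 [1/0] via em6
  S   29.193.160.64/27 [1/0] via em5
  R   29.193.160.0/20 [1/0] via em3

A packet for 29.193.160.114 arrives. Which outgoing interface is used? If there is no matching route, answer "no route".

Routes whose prefix contains 29.193.160.114:
  28.0.0.0/6 (28.0.0.0 - 31.255.255.255) -> eth4
  29.192.0.0/11 (29.192.0.0 - 29.223.255.255) -> eth11
  29.192.0.0/12 (29.192.0.0 - 29.207.255.255) -> eth5
  29.193.160.0/20 (29.193.160.0 - 29.193.175.255) -> em3
More-specific entries that do NOT match:
  29.209.160.112/29 (29.209.160.112 - 29.209.160.119) does not contain 29.193.160.114
  29.193.160.96/29 (29.193.160.96 - 29.193.160.103) does not contain 29.193.160.114
  29.193.160.64/27 (29.193.160.64 - 29.193.160.95) does not contain 29.193.160.114
  13.193.160.64/26 (13.193.160.64 - 13.193.160.127) does not contain 29.193.160.114
  29.193.160.128/25 (29.193.160.128 - 29.193.160.255) does not contain 29.193.160.114
  29.193.162.0/23 (29.193.162.0 - 29.193.163.255) does not contain 29.193.160.114
  29.193.168.0/22 (29.193.168.0 - 29.193.171.255) does not contain 29.193.160.114
Longest matching prefix is /20 -> interface em3.

em3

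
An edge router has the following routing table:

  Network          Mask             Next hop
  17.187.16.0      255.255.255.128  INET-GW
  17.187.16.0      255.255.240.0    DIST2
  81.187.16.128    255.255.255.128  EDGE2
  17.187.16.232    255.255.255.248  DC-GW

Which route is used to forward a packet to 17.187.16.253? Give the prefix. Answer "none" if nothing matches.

17.187.16.0/20

Entries matching 17.187.16.253:
  17.187.16.0/20 (17.187.16.0 - 17.187.31.255)
Most specific is 17.187.16.0/20.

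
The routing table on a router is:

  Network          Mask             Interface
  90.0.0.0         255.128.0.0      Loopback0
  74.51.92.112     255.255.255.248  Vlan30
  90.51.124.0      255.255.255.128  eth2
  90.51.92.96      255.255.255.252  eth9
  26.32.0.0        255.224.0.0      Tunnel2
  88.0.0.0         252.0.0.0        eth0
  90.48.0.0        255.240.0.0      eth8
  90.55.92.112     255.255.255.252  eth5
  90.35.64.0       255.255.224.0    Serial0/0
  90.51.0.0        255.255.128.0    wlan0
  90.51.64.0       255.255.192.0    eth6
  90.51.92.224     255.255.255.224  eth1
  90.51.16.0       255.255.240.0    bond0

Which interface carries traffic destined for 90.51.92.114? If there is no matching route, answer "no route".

eth6

Routes whose prefix contains 90.51.92.114:
  88.0.0.0/6 (88.0.0.0 - 91.255.255.255) -> eth0
  90.0.0.0/9 (90.0.0.0 - 90.127.255.255) -> Loopback0
  90.48.0.0/12 (90.48.0.0 - 90.63.255.255) -> eth8
  90.51.0.0/17 (90.51.0.0 - 90.51.127.255) -> wlan0
  90.51.64.0/18 (90.51.64.0 - 90.51.127.255) -> eth6
More-specific entries that do NOT match:
  90.51.92.96/30 (90.51.92.96 - 90.51.92.99) does not contain 90.51.92.114
  90.55.92.112/30 (90.55.92.112 - 90.55.92.115) does not contain 90.51.92.114
  74.51.92.112/29 (74.51.92.112 - 74.51.92.119) does not contain 90.51.92.114
  90.51.92.224/27 (90.51.92.224 - 90.51.92.255) does not contain 90.51.92.114
  90.51.124.0/25 (90.51.124.0 - 90.51.124.127) does not contain 90.51.92.114
  90.51.16.0/20 (90.51.16.0 - 90.51.31.255) does not contain 90.51.92.114
  90.35.64.0/19 (90.35.64.0 - 90.35.95.255) does not contain 90.51.92.114
Longest matching prefix is /18 -> interface eth6.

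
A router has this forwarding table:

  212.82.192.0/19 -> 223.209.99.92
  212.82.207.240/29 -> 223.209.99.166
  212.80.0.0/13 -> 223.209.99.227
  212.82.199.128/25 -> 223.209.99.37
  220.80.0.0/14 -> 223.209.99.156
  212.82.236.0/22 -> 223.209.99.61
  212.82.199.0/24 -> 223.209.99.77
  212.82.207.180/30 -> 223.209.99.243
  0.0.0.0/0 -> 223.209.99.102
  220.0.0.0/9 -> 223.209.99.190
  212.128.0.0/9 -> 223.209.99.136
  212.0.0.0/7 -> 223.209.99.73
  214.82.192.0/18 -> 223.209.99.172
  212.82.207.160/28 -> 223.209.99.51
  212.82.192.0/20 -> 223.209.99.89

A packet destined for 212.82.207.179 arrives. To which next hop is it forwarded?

223.209.99.89

Routes whose prefix contains 212.82.207.179:
  0.0.0.0/0 (default, matches everything) -> 223.209.99.102
  212.0.0.0/7 (212.0.0.0 - 213.255.255.255) -> 223.209.99.73
  212.80.0.0/13 (212.80.0.0 - 212.87.255.255) -> 223.209.99.227
  212.82.192.0/19 (212.82.192.0 - 212.82.223.255) -> 223.209.99.92
  212.82.192.0/20 (212.82.192.0 - 212.82.207.255) -> 223.209.99.89
More-specific entries that do NOT match:
  212.82.207.180/30 (212.82.207.180 - 212.82.207.183) does not contain 212.82.207.179
  212.82.207.240/29 (212.82.207.240 - 212.82.207.247) does not contain 212.82.207.179
  212.82.207.160/28 (212.82.207.160 - 212.82.207.175) does not contain 212.82.207.179
  212.82.199.128/25 (212.82.199.128 - 212.82.199.255) does not contain 212.82.207.179
  212.82.199.0/24 (212.82.199.0 - 212.82.199.255) does not contain 212.82.207.179
  212.82.236.0/22 (212.82.236.0 - 212.82.239.255) does not contain 212.82.207.179
Longest matching prefix is /20 -> next hop 223.209.99.89.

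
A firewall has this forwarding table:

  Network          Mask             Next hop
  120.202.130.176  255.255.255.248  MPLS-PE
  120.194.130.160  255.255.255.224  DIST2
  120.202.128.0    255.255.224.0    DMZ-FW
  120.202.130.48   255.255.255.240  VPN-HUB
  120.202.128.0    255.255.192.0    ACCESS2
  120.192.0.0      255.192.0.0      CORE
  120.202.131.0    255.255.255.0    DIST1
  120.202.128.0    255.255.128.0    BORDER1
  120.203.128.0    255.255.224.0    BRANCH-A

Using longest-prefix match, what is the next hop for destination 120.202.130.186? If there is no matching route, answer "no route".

DMZ-FW

Routes whose prefix contains 120.202.130.186:
  120.192.0.0/10 (120.192.0.0 - 120.255.255.255) -> CORE
  120.202.128.0/17 (120.202.128.0 - 120.202.255.255) -> BORDER1
  120.202.128.0/18 (120.202.128.0 - 120.202.191.255) -> ACCESS2
  120.202.128.0/19 (120.202.128.0 - 120.202.159.255) -> DMZ-FW
More-specific entries that do NOT match:
  120.202.130.176/29 (120.202.130.176 - 120.202.130.183) does not contain 120.202.130.186
  120.202.130.48/28 (120.202.130.48 - 120.202.130.63) does not contain 120.202.130.186
  120.194.130.160/27 (120.194.130.160 - 120.194.130.191) does not contain 120.202.130.186
  120.202.131.0/24 (120.202.131.0 - 120.202.131.255) does not contain 120.202.130.186
Longest matching prefix is /19 -> next hop DMZ-FW.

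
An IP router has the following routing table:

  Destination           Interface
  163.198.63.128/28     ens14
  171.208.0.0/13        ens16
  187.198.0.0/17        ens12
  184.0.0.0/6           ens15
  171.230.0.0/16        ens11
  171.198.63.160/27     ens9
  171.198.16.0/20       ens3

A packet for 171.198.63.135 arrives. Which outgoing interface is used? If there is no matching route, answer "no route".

No entry's prefix contains 171.198.63.135; there is no default route.

no route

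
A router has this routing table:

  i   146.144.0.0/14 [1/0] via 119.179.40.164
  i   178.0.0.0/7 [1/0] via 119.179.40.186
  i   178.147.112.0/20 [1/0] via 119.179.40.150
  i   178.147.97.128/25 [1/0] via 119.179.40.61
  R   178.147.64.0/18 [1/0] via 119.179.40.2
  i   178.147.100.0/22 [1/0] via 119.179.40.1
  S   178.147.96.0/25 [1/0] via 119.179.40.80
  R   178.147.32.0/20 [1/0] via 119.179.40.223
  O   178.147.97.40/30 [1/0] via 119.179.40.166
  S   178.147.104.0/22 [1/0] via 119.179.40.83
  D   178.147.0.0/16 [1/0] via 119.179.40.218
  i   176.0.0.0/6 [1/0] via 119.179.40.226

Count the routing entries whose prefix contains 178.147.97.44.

Prefixes containing 178.147.97.44:
  176.0.0.0/6 (176.0.0.0 - 179.255.255.255)
  178.0.0.0/7 (178.0.0.0 - 179.255.255.255)
  178.147.0.0/16 (178.147.0.0 - 178.147.255.255)
  178.147.64.0/18 (178.147.64.0 - 178.147.127.255)
Total matching entries: 4.

4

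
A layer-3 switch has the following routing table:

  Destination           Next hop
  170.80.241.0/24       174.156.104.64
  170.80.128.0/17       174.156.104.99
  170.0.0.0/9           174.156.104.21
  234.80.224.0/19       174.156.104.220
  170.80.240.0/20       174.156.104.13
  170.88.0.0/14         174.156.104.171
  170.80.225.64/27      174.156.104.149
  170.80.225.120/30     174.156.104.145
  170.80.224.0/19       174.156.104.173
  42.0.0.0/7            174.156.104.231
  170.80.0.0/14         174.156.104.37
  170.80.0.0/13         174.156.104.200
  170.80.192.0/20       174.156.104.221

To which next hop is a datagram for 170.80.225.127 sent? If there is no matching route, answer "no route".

174.156.104.173

Routes whose prefix contains 170.80.225.127:
  170.0.0.0/9 (170.0.0.0 - 170.127.255.255) -> 174.156.104.21
  170.80.0.0/13 (170.80.0.0 - 170.87.255.255) -> 174.156.104.200
  170.80.0.0/14 (170.80.0.0 - 170.83.255.255) -> 174.156.104.37
  170.80.128.0/17 (170.80.128.0 - 170.80.255.255) -> 174.156.104.99
  170.80.224.0/19 (170.80.224.0 - 170.80.255.255) -> 174.156.104.173
More-specific entries that do NOT match:
  170.80.225.120/30 (170.80.225.120 - 170.80.225.123) does not contain 170.80.225.127
  170.80.225.64/27 (170.80.225.64 - 170.80.225.95) does not contain 170.80.225.127
  170.80.241.0/24 (170.80.241.0 - 170.80.241.255) does not contain 170.80.225.127
  170.80.240.0/20 (170.80.240.0 - 170.80.255.255) does not contain 170.80.225.127
  170.80.192.0/20 (170.80.192.0 - 170.80.207.255) does not contain 170.80.225.127
Longest matching prefix is /19 -> next hop 174.156.104.173.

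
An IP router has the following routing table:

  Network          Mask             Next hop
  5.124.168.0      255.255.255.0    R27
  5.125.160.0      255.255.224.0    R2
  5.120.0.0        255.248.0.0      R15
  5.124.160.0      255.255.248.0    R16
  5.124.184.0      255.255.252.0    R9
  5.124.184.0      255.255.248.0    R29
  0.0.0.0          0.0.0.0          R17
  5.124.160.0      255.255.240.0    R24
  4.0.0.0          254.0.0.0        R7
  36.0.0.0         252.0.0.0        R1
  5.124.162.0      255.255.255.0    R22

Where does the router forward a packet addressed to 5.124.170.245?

R24

Routes whose prefix contains 5.124.170.245:
  0.0.0.0/0 (default, matches everything) -> R17
  4.0.0.0/7 (4.0.0.0 - 5.255.255.255) -> R7
  5.120.0.0/13 (5.120.0.0 - 5.127.255.255) -> R15
  5.124.160.0/20 (5.124.160.0 - 5.124.175.255) -> R24
More-specific entries that do NOT match:
  5.124.168.0/24 (5.124.168.0 - 5.124.168.255) does not contain 5.124.170.245
  5.124.162.0/24 (5.124.162.0 - 5.124.162.255) does not contain 5.124.170.245
  5.124.184.0/22 (5.124.184.0 - 5.124.187.255) does not contain 5.124.170.245
  5.124.160.0/21 (5.124.160.0 - 5.124.167.255) does not contain 5.124.170.245
  5.124.184.0/21 (5.124.184.0 - 5.124.191.255) does not contain 5.124.170.245
Longest matching prefix is /20 -> next hop R24.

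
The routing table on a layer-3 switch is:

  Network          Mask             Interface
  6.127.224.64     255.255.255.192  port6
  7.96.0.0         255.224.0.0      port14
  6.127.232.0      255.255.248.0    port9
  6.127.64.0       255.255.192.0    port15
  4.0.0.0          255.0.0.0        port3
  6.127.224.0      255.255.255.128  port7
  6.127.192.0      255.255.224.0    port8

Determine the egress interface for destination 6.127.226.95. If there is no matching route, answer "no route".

No entry's prefix contains 6.127.226.95; there is no default route.

no route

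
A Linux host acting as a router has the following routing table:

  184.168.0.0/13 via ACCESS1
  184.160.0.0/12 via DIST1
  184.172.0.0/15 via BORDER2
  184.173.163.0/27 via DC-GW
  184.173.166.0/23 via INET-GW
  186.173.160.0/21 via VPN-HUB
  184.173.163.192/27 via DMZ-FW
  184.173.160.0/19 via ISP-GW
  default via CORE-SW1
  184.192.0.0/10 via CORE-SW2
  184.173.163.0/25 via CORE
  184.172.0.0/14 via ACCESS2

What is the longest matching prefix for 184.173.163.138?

Entries matching 184.173.163.138:
  0.0.0.0/0 (default, matches everything)
  184.160.0.0/12 (184.160.0.0 - 184.175.255.255)
  184.168.0.0/13 (184.168.0.0 - 184.175.255.255)
  184.172.0.0/14 (184.172.0.0 - 184.175.255.255)
  184.172.0.0/15 (184.172.0.0 - 184.173.255.255)
  184.173.160.0/19 (184.173.160.0 - 184.173.191.255)
Most specific is 184.173.160.0/19.

184.173.160.0/19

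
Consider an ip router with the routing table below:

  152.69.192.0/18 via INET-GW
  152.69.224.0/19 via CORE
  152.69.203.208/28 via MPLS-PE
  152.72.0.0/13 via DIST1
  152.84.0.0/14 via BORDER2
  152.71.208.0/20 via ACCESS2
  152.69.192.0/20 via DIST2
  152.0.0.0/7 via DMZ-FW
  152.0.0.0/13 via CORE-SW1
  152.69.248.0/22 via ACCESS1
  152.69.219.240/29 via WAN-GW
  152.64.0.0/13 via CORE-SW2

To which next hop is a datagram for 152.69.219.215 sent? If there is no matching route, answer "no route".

INET-GW

Routes whose prefix contains 152.69.219.215:
  152.0.0.0/7 (152.0.0.0 - 153.255.255.255) -> DMZ-FW
  152.64.0.0/13 (152.64.0.0 - 152.71.255.255) -> CORE-SW2
  152.69.192.0/18 (152.69.192.0 - 152.69.255.255) -> INET-GW
More-specific entries that do NOT match:
  152.69.219.240/29 (152.69.219.240 - 152.69.219.247) does not contain 152.69.219.215
  152.69.203.208/28 (152.69.203.208 - 152.69.203.223) does not contain 152.69.219.215
  152.69.248.0/22 (152.69.248.0 - 152.69.251.255) does not contain 152.69.219.215
  152.71.208.0/20 (152.71.208.0 - 152.71.223.255) does not contain 152.69.219.215
  152.69.192.0/20 (152.69.192.0 - 152.69.207.255) does not contain 152.69.219.215
  152.69.224.0/19 (152.69.224.0 - 152.69.255.255) does not contain 152.69.219.215
Longest matching prefix is /18 -> next hop INET-GW.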